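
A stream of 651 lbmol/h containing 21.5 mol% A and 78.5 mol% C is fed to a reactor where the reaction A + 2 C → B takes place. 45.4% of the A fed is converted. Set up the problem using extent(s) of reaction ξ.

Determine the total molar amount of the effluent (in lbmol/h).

A reacted = 0.454 × 140 = 63.54 lbmol/h; ν_A = −1, so ξ = 63.54/1 = 63.54 lbmol/h.
Outlet amounts (n = n₀ + ν ξ):
  A: 140 − 1(63.54) = 76.42
  C: 511 − 2(63.54) = 383.9
  B: 0 + 1(63.54) = 63.54
Total out = 76.42 + 383.9 + 63.54 = 523.9 lbmol/h.

524 lbmol/h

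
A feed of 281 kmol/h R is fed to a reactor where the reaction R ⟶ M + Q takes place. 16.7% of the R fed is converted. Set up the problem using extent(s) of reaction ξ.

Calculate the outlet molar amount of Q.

46.9 kmol/h

R reacted = 0.167 × 281 = 46.93 kmol/h; ν_R = −1, so ξ = 46.93/1 = 46.93 kmol/h.
Outlet amounts (n = n₀ + ν ξ):
  R: 281 − 1(46.93) = 234.1
  M: 0 + 1(46.93) = 46.93
  Q: 0 + 1(46.93) = 46.93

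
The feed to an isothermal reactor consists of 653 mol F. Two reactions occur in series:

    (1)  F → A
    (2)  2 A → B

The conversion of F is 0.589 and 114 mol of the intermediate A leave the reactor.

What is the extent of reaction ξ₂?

ξ₂ = 135 mol

Conversion of F: F consumed = 1ξ₁ = 0.589 × 653 → ξ₁ = 384.6 mol.
A balance: n_A = 0 + 1ξ₁ − 2ξ₂ = 114 → ξ₂ = (1·384.6 − 114)/2 = 135.3 mol.
Outlet amounts (n = n₀ + Σ ν·ξ):
  F: 653 − 1(384.6) = 268.4
  A: 0 + 1(384.6) − 2(135.3) = 114
  B: 0 + 1(135.3) = 135.3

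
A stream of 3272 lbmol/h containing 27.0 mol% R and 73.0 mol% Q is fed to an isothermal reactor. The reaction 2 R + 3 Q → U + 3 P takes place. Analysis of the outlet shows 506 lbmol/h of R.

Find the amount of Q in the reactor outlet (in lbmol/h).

1820 lbmol/h

For R: n = n₀ − 2ξ → 506 = 883.4 − 2ξ, giving ξ = 188.7 lbmol/h.
Outlet amounts (n = n₀ + ν ξ):
  R: 883.4 − 2(188.7) = 506
  Q: 2389 − 3(188.7) = 1822
  U: 0 + 1(188.7) = 188.7
  P: 0 + 3(188.7) = 566.2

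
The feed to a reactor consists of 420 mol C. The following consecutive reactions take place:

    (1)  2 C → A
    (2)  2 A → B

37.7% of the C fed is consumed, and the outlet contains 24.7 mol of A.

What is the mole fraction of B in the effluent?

Conversion of C: C consumed = 2ξ₁ = 0.377 × 420 → ξ₁ = 79.17 mol.
A balance: n_A = 0 + 1ξ₁ − 2ξ₂ = 24.7 → ξ₂ = (1·79.17 − 24.7)/2 = 27.23 mol.
Outlet amounts (n = n₀ + Σ ν·ξ):
  C: 420 − 2(79.17) = 261.7
  A: 0 + 1(79.17) − 2(27.23) = 24.7
  B: 0 + 1(27.23) = 27.23
Total out = 313.6 mol; y_B = 27.23 / 313.6 = 0.08685.

0.0868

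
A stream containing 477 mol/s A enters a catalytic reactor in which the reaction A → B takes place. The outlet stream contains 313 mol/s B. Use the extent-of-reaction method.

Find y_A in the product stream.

0.344

For B: n = n₀ + 1ξ → 313 = 0 + 1ξ, giving ξ = 313 mol/s.
Outlet amounts (n = n₀ + ν ξ):
  A: 477 − 1(313) = 164
  B: 0 + 1(313) = 313
Total out = 477 mol/s; y_A = 164 / 477 = 0.3438.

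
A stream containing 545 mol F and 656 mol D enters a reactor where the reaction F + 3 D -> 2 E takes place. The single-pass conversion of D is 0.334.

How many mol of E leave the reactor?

D reacted = 0.334 × 656 = 219.1 mol; ν_D = −3, so ξ = 219.1/3 = 73.03 mol.
Outlet amounts (n = n₀ + ν ξ):
  F: 545 − 1(73.03) = 472
  D: 656 − 3(73.03) = 436.9
  E: 0 + 2(73.03) = 146.1

146 mol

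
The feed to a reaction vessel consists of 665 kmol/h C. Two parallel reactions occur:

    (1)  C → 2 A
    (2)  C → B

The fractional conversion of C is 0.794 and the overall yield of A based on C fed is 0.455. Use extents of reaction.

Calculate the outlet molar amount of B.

Yield of A: 2ξ₁ / 665 = 0.455 → ξ₁ = 151.3 kmol/h.
Conversion of C: 1ξ₁ + 1ξ₂ = 0.794 × 665 = 528 → ξ₂ = 376.7 kmol/h.
Outlet amounts (n = n₀ + Σ ν·ξ):
  C: 665 − 1(151.3) − 1(376.7) = 137
  A: 0 + 2(151.3) = 302.6
  B: 0 + 1(376.7) = 376.7

377 kmol/h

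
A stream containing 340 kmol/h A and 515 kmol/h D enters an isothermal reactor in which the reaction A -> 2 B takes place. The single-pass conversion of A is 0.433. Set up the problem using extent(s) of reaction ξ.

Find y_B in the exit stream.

A reacted = 0.433 × 340 = 147.2 kmol/h; ν_A = −1, so ξ = 147.2/1 = 147.2 kmol/h.
Outlet amounts (n = n₀ + ν ξ):
  A: 340 − 1(147.2) = 192.8
  B: 0 + 2(147.2) = 294.4
  D: 515 (inert)
Total out = 1002 kmol/h; y_B = 294.4 / 1002 = 0.2938.

0.294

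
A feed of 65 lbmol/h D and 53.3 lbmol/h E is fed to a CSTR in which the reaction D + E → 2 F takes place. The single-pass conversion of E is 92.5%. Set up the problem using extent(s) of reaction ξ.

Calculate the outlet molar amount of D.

15.7 lbmol/h

E reacted = 0.925 × 53.3 = 49.3 lbmol/h; ν_E = −1, so ξ = 49.3/1 = 49.3 lbmol/h.
Outlet amounts (n = n₀ + ν ξ):
  D: 65 − 1(49.3) = 15.7
  E: 53.3 − 1(49.3) = 3.997
  F: 0 + 2(49.3) = 98.61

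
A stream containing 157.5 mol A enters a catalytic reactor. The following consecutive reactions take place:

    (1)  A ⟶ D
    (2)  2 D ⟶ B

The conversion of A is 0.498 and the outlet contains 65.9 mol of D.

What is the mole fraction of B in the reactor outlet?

0.0414

Conversion of A: A consumed = 1ξ₁ = 0.498 × 157.5 → ξ₁ = 78.44 mol.
D balance: n_D = 0 + 1ξ₁ − 2ξ₂ = 65.9 → ξ₂ = (1·78.44 − 65.9)/2 = 6.267 mol.
Outlet amounts (n = n₀ + Σ ν·ξ):
  A: 157.5 − 1(78.44) = 79.06
  D: 0 + 1(78.44) − 2(6.267) = 65.9
  B: 0 + 1(6.267) = 6.267
Total out = 151.2 mol; y_B = 6.267 / 151.2 = 0.04144.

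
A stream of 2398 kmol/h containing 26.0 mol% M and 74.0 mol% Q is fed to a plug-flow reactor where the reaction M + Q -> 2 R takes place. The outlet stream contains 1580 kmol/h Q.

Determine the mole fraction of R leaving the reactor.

0.162

For Q: n = n₀ − 1ξ → 1580 = 1775 − 1ξ, giving ξ = 194.5 kmol/h.
Outlet amounts (n = n₀ + ν ξ):
  M: 623.5 − 1(194.5) = 429
  Q: 1775 − 1(194.5) = 1580
  R: 0 + 2(194.5) = 389
Total out = 2398 kmol/h; y_R = 389 / 2398 = 0.1622.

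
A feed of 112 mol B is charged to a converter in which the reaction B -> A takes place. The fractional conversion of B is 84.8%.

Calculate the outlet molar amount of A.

95 mol

B reacted = 0.848 × 112 = 94.98 mol; ν_B = −1, so ξ = 94.98/1 = 94.98 mol.
Outlet amounts (n = n₀ + ν ξ):
  B: 112 − 1(94.98) = 17.02
  A: 0 + 1(94.98) = 94.98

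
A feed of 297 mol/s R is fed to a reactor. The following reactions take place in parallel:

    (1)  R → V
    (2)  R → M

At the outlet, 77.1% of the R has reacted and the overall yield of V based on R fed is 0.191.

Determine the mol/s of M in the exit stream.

Yield of V: 1ξ₁ / 297 = 0.191 → ξ₁ = 56.73 mol/s.
Conversion of R: 1ξ₁ + 1ξ₂ = 0.771 × 297 = 229 → ξ₂ = 172.3 mol/s.
Outlet amounts (n = n₀ + Σ ν·ξ):
  R: 297 − 1(56.73) − 1(172.3) = 68.01
  V: 0 + 1(56.73) = 56.73
  M: 0 + 1(172.3) = 172.3

172 mol/s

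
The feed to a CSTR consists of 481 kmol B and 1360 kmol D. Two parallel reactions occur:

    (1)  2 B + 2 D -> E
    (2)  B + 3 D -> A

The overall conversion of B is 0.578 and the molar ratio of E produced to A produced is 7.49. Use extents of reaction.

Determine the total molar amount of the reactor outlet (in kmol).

Conversion of B: B consumed = 0.578 × 481 = 278 kmol = 2ξ₁ + 1ξ₂.
Selectivity: 1ξ₁ / (1ξ₂) = 7.49 → ξ₁ = 7.49 ξ₂.
Substitute: (2·7.49 + 1) ξ₂ = 278 → ξ₂ = 17.4 kmol, ξ₁ = 130.3 kmol.
Outlet amounts (n = n₀ + Σ ν·ξ):
  B: 481 − 2(130.3) − 1(17.4) = 203
  D: 1360 − 2(130.3) − 3(17.4) = 1047
  E: 0 + 1(130.3) = 130.3
  A: 0 + 1(17.4) = 17.4
Total out = 203 + 1047 + 130.3 + 17.4 = 1398 kmol.

1400 kmol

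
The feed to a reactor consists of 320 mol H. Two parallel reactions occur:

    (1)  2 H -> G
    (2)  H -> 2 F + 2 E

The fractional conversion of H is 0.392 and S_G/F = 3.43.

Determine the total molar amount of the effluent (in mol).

287 mol

Conversion of H: H consumed = 0.392 × 320 = 125.4 mol = 2ξ₁ + 1ξ₂.
Selectivity: 1ξ₁ / (2ξ₂) = 3.43 → ξ₁ = 6.86 ξ₂.
Substitute: (2·6.86 + 1) ξ₂ = 125.4 → ξ₂ = 8.522 mol, ξ₁ = 58.46 mol.
Outlet amounts (n = n₀ + Σ ν·ξ):
  H: 320 − 2(58.46) − 1(8.522) = 194.6
  G: 0 + 1(58.46) = 58.46
  F: 0 + 2(8.522) = 17.04
  E: 0 + 2(8.522) = 17.04
Total out = 194.6 + 58.46 + 17.04 + 17.04 = 287.1 mol.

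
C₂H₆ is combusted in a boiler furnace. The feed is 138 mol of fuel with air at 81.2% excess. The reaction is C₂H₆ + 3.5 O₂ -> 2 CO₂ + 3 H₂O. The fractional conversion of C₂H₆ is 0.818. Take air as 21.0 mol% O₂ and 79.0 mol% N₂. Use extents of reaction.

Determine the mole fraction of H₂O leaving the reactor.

Stoichiometric O₂ = 3.5 × 138 = 483 mol; O₂ fed = 483 × 1.812 = 875.2 mol.
N₂ fed = 875.2 × 79/21 = 3292 mol.
Fuel reacted = 0.818 × 138 → ξ = 112.9 mol.
Outlet (n = n₀ + ν ξ):
  C₂H₆: 138 − 1(112.9) = 25.12
  O₂: 875.2 − 3.5(112.9) = 480.1
  N₂: 3292 (inert)
  CO₂: 0 + 2(112.9) = 225.8
  H₂O: 0 + 3(112.9) = 338.7
Total out = 4362 mol; y_H₂O = 338.7 / 4362 = 0.07764.

0.0776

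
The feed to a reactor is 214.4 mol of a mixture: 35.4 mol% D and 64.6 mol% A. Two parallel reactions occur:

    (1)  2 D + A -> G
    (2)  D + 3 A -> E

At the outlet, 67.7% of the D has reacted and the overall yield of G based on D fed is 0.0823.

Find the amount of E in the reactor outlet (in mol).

Yield of G: 1ξ₁ / 75.9 = 0.0823 → ξ₁ = 6.246 mol.
Conversion of D: 2ξ₁ + 1ξ₂ = 0.677 × 75.9 = 51.38 → ξ₂ = 38.89 mol.
Outlet amounts (n = n₀ + Σ ν·ξ):
  D: 75.9 − 2(6.246) − 1(38.89) = 24.51
  A: 138.5 − 1(6.246) − 3(38.89) = 15.59
  G: 0 + 1(6.246) = 6.246
  E: 0 + 1(38.89) = 38.89

38.9 mol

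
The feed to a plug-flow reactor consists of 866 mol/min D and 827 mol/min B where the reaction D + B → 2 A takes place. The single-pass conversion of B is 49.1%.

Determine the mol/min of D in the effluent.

B reacted = 0.491 × 827 = 406.1 mol/min; ν_B = −1, so ξ = 406.1/1 = 406.1 mol/min.
Outlet amounts (n = n₀ + ν ξ):
  D: 866 − 1(406.1) = 459.9
  B: 827 − 1(406.1) = 420.9
  A: 0 + 2(406.1) = 812.1

460 mol/min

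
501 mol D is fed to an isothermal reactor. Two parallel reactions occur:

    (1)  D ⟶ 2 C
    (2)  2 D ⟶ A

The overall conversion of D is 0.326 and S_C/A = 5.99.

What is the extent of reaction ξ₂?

Conversion of D: D consumed = 0.326 × 501 = 163.3 mol = 1ξ₁ + 2ξ₂.
Selectivity: 2ξ₁ / (1ξ₂) = 5.99 → ξ₁ = 2.995 ξ₂.
Substitute: (1·2.995 + 2) ξ₂ = 163.3 → ξ₂ = 32.7 mol, ξ₁ = 97.93 mol.
Outlet amounts (n = n₀ + Σ ν·ξ):
  D: 501 − 1(97.93) − 2(32.7) = 337.7
  C: 0 + 2(97.93) = 195.9
  A: 0 + 1(32.7) = 32.7

ξ₂ = 32.7 mol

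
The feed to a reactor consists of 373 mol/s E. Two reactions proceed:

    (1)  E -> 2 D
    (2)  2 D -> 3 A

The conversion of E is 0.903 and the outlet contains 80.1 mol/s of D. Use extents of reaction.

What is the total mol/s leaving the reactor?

1010 mol/s

Conversion of E: E consumed = 1ξ₁ = 0.903 × 373 → ξ₁ = 336.8 mol/s.
D balance: n_D = 0 + 2ξ₁ − 2ξ₂ = 80.1 → ξ₂ = (2·336.8 − 80.1)/2 = 296.8 mol/s.
Outlet amounts (n = n₀ + Σ ν·ξ):
  E: 373 − 1(336.8) = 36.18
  D: 0 + 2(336.8) − 2(296.8) = 80.1
  A: 0 + 3(296.8) = 890.3
Total out = 36.18 + 80.1 + 890.3 = 1007 mol/s.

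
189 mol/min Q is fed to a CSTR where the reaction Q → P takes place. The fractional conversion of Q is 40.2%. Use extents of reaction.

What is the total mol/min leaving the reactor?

Q reacted = 0.402 × 189 = 75.98 mol/min; ν_Q = −1, so ξ = 75.98/1 = 75.98 mol/min.
Outlet amounts (n = n₀ + ν ξ):
  Q: 189 − 1(75.98) = 113
  P: 0 + 1(75.98) = 75.98
Total out = 113 + 75.98 = 189 mol/min.

189 mol/min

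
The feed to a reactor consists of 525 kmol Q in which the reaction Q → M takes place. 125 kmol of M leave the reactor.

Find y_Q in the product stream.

For M: n = n₀ + 1ξ → 125 = 0 + 1ξ, giving ξ = 125 kmol.
Outlet amounts (n = n₀ + ν ξ):
  Q: 525 − 1(125) = 400
  M: 0 + 1(125) = 125
Total out = 525 kmol; y_Q = 400 / 525 = 0.7619.

0.762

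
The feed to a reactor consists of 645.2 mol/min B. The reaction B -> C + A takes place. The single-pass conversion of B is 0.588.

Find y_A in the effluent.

B reacted = 0.588 × 645.2 = 379.4 mol/min; ν_B = −1, so ξ = 379.4/1 = 379.4 mol/min.
Outlet amounts (n = n₀ + ν ξ):
  B: 645.2 − 1(379.4) = 265.8
  C: 0 + 1(379.4) = 379.4
  A: 0 + 1(379.4) = 379.4
Total out = 1025 mol/min; y_A = 379.4 / 1025 = 0.3703.

0.37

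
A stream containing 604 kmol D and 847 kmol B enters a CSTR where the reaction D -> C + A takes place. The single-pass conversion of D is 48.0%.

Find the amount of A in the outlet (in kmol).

D reacted = 0.48 × 604 = 289.9 kmol; ν_D = −1, so ξ = 289.9/1 = 289.9 kmol.
Outlet amounts (n = n₀ + ν ξ):
  D: 604 − 1(289.9) = 314.1
  C: 0 + 1(289.9) = 289.9
  A: 0 + 1(289.9) = 289.9
  B: 847 (inert)

290 kmol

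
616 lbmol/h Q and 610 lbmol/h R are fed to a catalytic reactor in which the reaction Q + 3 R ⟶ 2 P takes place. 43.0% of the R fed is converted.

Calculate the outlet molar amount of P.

R reacted = 0.43 × 610 = 262.3 lbmol/h; ν_R = −3, so ξ = 262.3/3 = 87.43 lbmol/h.
Outlet amounts (n = n₀ + ν ξ):
  Q: 616 − 1(87.43) = 528.6
  R: 610 − 3(87.43) = 347.7
  P: 0 + 2(87.43) = 174.9

175 lbmol/h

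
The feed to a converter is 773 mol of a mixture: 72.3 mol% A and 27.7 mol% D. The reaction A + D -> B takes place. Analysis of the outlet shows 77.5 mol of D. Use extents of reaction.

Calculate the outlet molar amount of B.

For D: n = n₀ − 1ξ → 77.5 = 214.1 − 1ξ, giving ξ = 136.6 mol.
Outlet amounts (n = n₀ + ν ξ):
  A: 558.9 − 1(136.6) = 422.3
  D: 214.1 − 1(136.6) = 77.5
  B: 0 + 1(136.6) = 136.6

137 mol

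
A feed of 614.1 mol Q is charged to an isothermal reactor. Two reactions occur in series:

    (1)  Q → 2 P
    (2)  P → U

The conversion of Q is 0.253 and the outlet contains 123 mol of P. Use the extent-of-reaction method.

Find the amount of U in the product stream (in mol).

Conversion of Q: Q consumed = 1ξ₁ = 0.253 × 614.1 → ξ₁ = 155.4 mol.
P balance: n_P = 0 + 2ξ₁ − 1ξ₂ = 123 → ξ₂ = (2·155.4 − 123)/1 = 187.7 mol.
Outlet amounts (n = n₀ + Σ ν·ξ):
  Q: 614.1 − 1(155.4) = 458.7
  P: 0 + 2(155.4) − 1(187.7) = 123
  U: 0 + 1(187.7) = 187.7

188 mol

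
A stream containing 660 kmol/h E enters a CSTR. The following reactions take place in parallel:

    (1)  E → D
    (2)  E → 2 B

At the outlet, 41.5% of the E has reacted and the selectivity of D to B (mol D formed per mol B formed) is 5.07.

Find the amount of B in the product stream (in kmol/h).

Conversion of E: E consumed = 0.415 × 660 = 273.9 kmol/h = 1ξ₁ + 1ξ₂.
Selectivity: 1ξ₁ / (2ξ₂) = 5.07 → ξ₁ = 10.14 ξ₂.
Substitute: (1·10.14 + 1) ξ₂ = 273.9 → ξ₂ = 24.59 kmol/h, ξ₁ = 249.3 kmol/h.
Outlet amounts (n = n₀ + Σ ν·ξ):
  E: 660 − 1(249.3) − 1(24.59) = 386.1
  D: 0 + 1(249.3) = 249.3
  B: 0 + 2(24.59) = 49.17

49.2 kmol/h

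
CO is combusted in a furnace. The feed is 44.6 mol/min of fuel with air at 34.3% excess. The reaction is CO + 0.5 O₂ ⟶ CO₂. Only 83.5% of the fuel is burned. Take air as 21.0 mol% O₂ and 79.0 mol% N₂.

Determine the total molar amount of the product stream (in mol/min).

Stoichiometric O₂ = 0.5 × 44.6 = 22.3 mol/min; O₂ fed = 22.3 × 1.343 = 29.95 mol/min.
N₂ fed = 29.95 × 79/21 = 112.7 mol/min.
Fuel reacted = 0.835 × 44.6 → ξ = 37.24 mol/min.
Outlet (n = n₀ + ν ξ):
  CO: 44.6 − 1(37.24) = 7.359
  O₂: 29.95 − 0.5(37.24) = 11.33
  N₂: 112.7 (inert)
  CO₂: 0 + 1(37.24) = 37.24
Total out = 7.359 + 11.33 + 112.7 + 37.24 = 168.6 mol/min.

169 mol/min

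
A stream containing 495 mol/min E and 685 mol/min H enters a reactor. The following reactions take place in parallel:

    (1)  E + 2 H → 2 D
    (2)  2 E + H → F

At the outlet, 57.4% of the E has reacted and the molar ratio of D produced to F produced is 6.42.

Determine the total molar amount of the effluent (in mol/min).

Conversion of E: E consumed = 0.574 × 495 = 284.1 mol/min = 1ξ₁ + 2ξ₂.
Selectivity: 2ξ₁ / (1ξ₂) = 6.42 → ξ₁ = 3.21 ξ₂.
Substitute: (1·3.21 + 2) ξ₂ = 284.1 → ξ₂ = 54.54 mol/min, ξ₁ = 175.1 mol/min.
Outlet amounts (n = n₀ + Σ ν·ξ):
  E: 495 − 1(175.1) − 2(54.54) = 210.9
  H: 685 − 2(175.1) − 1(54.54) = 280.3
  D: 0 + 2(175.1) = 350.1
  F: 0 + 1(54.54) = 54.54
Total out = 210.9 + 280.3 + 350.1 + 54.54 = 895.9 mol/min.

896 mol/min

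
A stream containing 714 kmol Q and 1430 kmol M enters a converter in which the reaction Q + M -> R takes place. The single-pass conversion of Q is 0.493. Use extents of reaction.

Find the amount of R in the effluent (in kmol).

352 kmol

Q reacted = 0.493 × 714 = 352 kmol; ν_Q = −1, so ξ = 352/1 = 352 kmol.
Outlet amounts (n = n₀ + ν ξ):
  Q: 714 − 1(352) = 362
  M: 1430 − 1(352) = 1078
  R: 0 + 1(352) = 352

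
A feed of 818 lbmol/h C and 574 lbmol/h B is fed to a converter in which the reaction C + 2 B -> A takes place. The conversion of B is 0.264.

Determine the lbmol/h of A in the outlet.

75.8 lbmol/h

B reacted = 0.264 × 574 = 151.5 lbmol/h; ν_B = −2, so ξ = 151.5/2 = 75.77 lbmol/h.
Outlet amounts (n = n₀ + ν ξ):
  C: 818 − 1(75.77) = 742.2
  B: 574 − 2(75.77) = 422.5
  A: 0 + 1(75.77) = 75.77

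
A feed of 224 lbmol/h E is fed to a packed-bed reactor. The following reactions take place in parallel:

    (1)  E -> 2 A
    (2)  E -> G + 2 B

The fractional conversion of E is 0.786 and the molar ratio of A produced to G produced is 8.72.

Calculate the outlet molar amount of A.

286 lbmol/h

Conversion of E: E consumed = 0.786 × 224 = 176.1 lbmol/h = 1ξ₁ + 1ξ₂.
Selectivity: 2ξ₁ / (1ξ₂) = 8.72 → ξ₁ = 4.36 ξ₂.
Substitute: (1·4.36 + 1) ξ₂ = 176.1 → ξ₂ = 32.85 lbmol/h, ξ₁ = 143.2 lbmol/h.
Outlet amounts (n = n₀ + Σ ν·ξ):
  E: 224 − 1(143.2) − 1(32.85) = 47.94
  A: 0 + 2(143.2) = 286.4
  G: 0 + 1(32.85) = 32.85
  B: 0 + 2(32.85) = 65.7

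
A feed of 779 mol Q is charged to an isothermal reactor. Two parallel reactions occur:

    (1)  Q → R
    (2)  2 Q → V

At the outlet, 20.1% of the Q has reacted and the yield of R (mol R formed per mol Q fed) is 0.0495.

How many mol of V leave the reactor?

Yield of R: 1ξ₁ / 779 = 0.0495 → ξ₁ = 38.56 mol.
Conversion of Q: 1ξ₁ + 2ξ₂ = 0.201 × 779 = 156.6 → ξ₂ = 59.01 mol.
Outlet amounts (n = n₀ + Σ ν·ξ):
  Q: 779 − 1(38.56) − 2(59.01) = 622.4
  R: 0 + 1(38.56) = 38.56
  V: 0 + 1(59.01) = 59.01

59 mol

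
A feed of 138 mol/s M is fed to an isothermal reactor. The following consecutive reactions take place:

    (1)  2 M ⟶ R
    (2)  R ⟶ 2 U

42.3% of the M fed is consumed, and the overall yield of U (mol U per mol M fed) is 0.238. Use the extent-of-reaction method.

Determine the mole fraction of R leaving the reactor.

0.102

Conversion of M: M consumed = 2ξ₁ = 0.423 × 138 → ξ₁ = 29.19 mol/s.
Yield of U: 2ξ₂ / 138 = 0.238 → ξ₂ = 16.42 mol/s.
Outlet amounts (n = n₀ + Σ ν·ξ):
  M: 138 − 2(29.19) = 79.63
  R: 0 + 1(29.19) − 1(16.42) = 12.76
  U: 0 + 2(16.42) = 32.84
Total out = 125.2 mol/s; y_R = 12.76 / 125.2 = 0.1019.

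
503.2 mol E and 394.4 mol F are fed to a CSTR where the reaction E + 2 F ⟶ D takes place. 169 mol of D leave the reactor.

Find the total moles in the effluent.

For D: n = n₀ + 1ξ → 169 = 0 + 1ξ, giving ξ = 169 mol.
Outlet amounts (n = n₀ + ν ξ):
  E: 503.2 − 1(169) = 334.2
  F: 394.4 − 2(169) = 56.4
  D: 0 + 1(169) = 169
Total out = 334.2 + 56.4 + 169 = 559.6 mol.

560 mol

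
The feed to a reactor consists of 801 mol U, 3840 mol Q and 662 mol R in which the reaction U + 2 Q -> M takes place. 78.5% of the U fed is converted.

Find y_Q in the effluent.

U reacted = 0.785 × 801 = 628.8 mol; ν_U = −1, so ξ = 628.8/1 = 628.8 mol.
Outlet amounts (n = n₀ + ν ξ):
  U: 801 − 1(628.8) = 172.2
  Q: 3840 − 2(628.8) = 2582
  M: 0 + 1(628.8) = 628.8
  R: 662 (inert)
Total out = 4045 mol; y_Q = 2582 / 4045 = 0.6384.

0.638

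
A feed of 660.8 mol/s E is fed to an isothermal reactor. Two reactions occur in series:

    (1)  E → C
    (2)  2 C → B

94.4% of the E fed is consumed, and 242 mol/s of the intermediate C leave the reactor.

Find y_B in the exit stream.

0.406

Conversion of E: E consumed = 1ξ₁ = 0.944 × 660.8 → ξ₁ = 623.8 mol/s.
C balance: n_C = 0 + 1ξ₁ − 2ξ₂ = 242 → ξ₂ = (1·623.8 − 242)/2 = 190.9 mol/s.
Outlet amounts (n = n₀ + Σ ν·ξ):
  E: 660.8 − 1(623.8) = 37
  C: 0 + 1(623.8) − 2(190.9) = 242
  B: 0 + 1(190.9) = 190.9
Total out = 469.9 mol/s; y_B = 190.9 / 469.9 = 0.4062.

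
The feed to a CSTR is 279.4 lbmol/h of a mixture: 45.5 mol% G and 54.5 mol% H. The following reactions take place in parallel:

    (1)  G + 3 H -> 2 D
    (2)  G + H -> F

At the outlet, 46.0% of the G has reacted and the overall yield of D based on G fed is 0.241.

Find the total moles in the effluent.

206 lbmol/h

Yield of D: 2ξ₁ / 127.1 = 0.241 → ξ₁ = 15.32 lbmol/h.
Conversion of G: 1ξ₁ + 1ξ₂ = 0.46 × 127.1 = 58.48 → ξ₂ = 43.16 lbmol/h.
Outlet amounts (n = n₀ + Σ ν·ξ):
  G: 127.1 − 1(15.32) − 1(43.16) = 68.65
  H: 152.3 − 3(15.32) − 1(43.16) = 63.16
  D: 0 + 2(15.32) = 30.64
  F: 0 + 1(43.16) = 43.16
Total out = 68.65 + 63.16 + 30.64 + 43.16 = 205.6 lbmol/h.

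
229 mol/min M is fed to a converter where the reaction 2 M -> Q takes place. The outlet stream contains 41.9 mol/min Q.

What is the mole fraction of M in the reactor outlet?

For Q: n = n₀ + 1ξ → 41.9 = 0 + 1ξ, giving ξ = 41.9 mol/min.
Outlet amounts (n = n₀ + ν ξ):
  M: 229 − 2(41.9) = 145.2
  Q: 0 + 1(41.9) = 41.9
Total out = 187.1 mol/min; y_M = 145.2 / 187.1 = 0.7761.

0.776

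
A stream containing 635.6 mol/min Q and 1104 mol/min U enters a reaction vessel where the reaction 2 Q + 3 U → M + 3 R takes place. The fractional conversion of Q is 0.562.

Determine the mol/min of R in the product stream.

536 mol/min

Q reacted = 0.562 × 635.6 = 357.2 mol/min; ν_Q = −2, so ξ = 357.2/2 = 178.6 mol/min.
Outlet amounts (n = n₀ + ν ξ):
  Q: 635.6 − 2(178.6) = 278.4
  U: 1104 − 3(178.6) = 568.2
  M: 0 + 1(178.6) = 178.6
  R: 0 + 3(178.6) = 535.8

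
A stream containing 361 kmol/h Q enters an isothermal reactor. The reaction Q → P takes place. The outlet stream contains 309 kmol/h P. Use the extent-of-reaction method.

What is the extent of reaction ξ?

ξ = 309 kmol/h

For P: n = n₀ + 1ξ → 309 = 0 + 1ξ, giving ξ = 309 kmol/h.
Outlet amounts (n = n₀ + ν ξ):
  Q: 361 − 1(309) = 52
  P: 0 + 1(309) = 309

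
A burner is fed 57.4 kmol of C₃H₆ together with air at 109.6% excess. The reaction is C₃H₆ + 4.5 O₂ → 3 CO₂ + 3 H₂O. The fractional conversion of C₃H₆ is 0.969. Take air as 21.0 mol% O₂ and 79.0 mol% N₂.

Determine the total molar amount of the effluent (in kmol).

2660 kmol

Stoichiometric O₂ = 4.5 × 57.4 = 258.3 kmol; O₂ fed = 258.3 × 2.096 = 541.4 kmol.
N₂ fed = 541.4 × 79/21 = 2037 kmol.
Fuel reacted = 0.969 × 57.4 → ξ = 55.62 kmol.
Outlet (n = n₀ + ν ξ):
  C₃H₆: 57.4 − 1(55.62) = 1.779
  O₂: 541.4 − 4.5(55.62) = 291.1
  N₂: 2037 (inert)
  CO₂: 0 + 3(55.62) = 166.9
  H₂O: 0 + 3(55.62) = 166.9
Total out = 1.779 + 291.1 + 2037 + 166.9 + 166.9 = 2663 kmol.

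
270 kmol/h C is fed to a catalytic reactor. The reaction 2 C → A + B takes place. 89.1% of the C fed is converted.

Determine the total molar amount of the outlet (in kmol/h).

C reacted = 0.891 × 270 = 240.6 kmol/h; ν_C = −2, so ξ = 240.6/2 = 120.3 kmol/h.
Outlet amounts (n = n₀ + ν ξ):
  C: 270 − 2(120.3) = 29.43
  A: 0 + 1(120.3) = 120.3
  B: 0 + 1(120.3) = 120.3
Total out = 29.43 + 120.3 + 120.3 = 270 kmol/h.

270 kmol/h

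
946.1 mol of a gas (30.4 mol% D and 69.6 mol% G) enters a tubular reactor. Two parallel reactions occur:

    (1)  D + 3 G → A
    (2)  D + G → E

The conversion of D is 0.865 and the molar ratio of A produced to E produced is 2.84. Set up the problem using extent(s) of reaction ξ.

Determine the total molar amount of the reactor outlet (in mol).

Conversion of D: D consumed = 0.865 × 287.6 = 248.8 mol = 1ξ₁ + 1ξ₂.
Selectivity: 1ξ₁ / (1ξ₂) = 2.84 → ξ₁ = 2.84 ξ₂.
Substitute: (1·2.84 + 1) ξ₂ = 248.8 → ξ₂ = 64.79 mol, ξ₁ = 184 mol.
Outlet amounts (n = n₀ + Σ ν·ξ):
  D: 287.6 − 1(184) − 1(64.79) = 38.83
  G: 658.5 − 3(184) − 1(64.79) = 41.7
  A: 0 + 1(184) = 184
  E: 0 + 1(64.79) = 64.79
Total out = 38.83 + 41.7 + 184 + 64.79 = 329.3 mol.

329 mol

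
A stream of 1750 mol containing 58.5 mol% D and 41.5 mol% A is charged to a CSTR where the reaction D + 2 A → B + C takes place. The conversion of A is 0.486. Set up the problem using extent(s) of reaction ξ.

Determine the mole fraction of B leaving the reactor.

0.112

A reacted = 0.486 × 726.2 = 353 mol; ν_A = −2, so ξ = 353/2 = 176.5 mol.
Outlet amounts (n = n₀ + ν ξ):
  D: 1024 − 1(176.5) = 847.3
  A: 726.2 − 2(176.5) = 373.3
  B: 0 + 1(176.5) = 176.5
  C: 0 + 1(176.5) = 176.5
Total out = 1574 mol; y_B = 176.5 / 1574 = 0.1122.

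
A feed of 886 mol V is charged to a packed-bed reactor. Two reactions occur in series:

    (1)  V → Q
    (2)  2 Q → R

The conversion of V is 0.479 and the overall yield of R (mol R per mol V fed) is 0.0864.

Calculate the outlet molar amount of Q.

271 mol

Conversion of V: V consumed = 1ξ₁ = 0.479 × 886 → ξ₁ = 424.4 mol.
Yield of R: 1ξ₂ / 886 = 0.0864 → ξ₂ = 76.55 mol.
Outlet amounts (n = n₀ + Σ ν·ξ):
  V: 886 − 1(424.4) = 461.6
  Q: 0 + 1(424.4) − 2(76.55) = 271.3
  R: 0 + 1(76.55) = 76.55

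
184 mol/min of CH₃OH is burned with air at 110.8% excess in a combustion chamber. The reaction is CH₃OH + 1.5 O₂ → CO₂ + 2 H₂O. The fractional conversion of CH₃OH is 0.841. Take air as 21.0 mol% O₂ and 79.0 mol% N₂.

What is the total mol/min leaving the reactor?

3030 mol/min

Stoichiometric O₂ = 1.5 × 184 = 276 mol/min; O₂ fed = 276 × 2.108 = 581.8 mol/min.
N₂ fed = 581.8 × 79/21 = 2189 mol/min.
Fuel reacted = 0.841 × 184 → ξ = 154.7 mol/min.
Outlet (n = n₀ + ν ξ):
  CH₃OH: 184 − 1(154.7) = 29.26
  O₂: 581.8 − 1.5(154.7) = 349.7
  N₂: 2189 (inert)
  CO₂: 0 + 1(154.7) = 154.7
  H₂O: 0 + 2(154.7) = 309.5
Total out = 29.26 + 349.7 + 2189 + 154.7 + 309.5 = 3032 mol/min.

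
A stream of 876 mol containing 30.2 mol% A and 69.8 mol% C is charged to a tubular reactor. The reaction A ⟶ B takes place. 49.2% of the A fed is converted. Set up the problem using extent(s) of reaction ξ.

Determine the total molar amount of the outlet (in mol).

A reacted = 0.492 × 264.6 = 130.2 mol; ν_A = −1, so ξ = 130.2/1 = 130.2 mol.
Outlet amounts (n = n₀ + ν ξ):
  A: 264.6 − 1(130.2) = 134.4
  B: 0 + 1(130.2) = 130.2
  C: 611.4 (inert)
Total out = 134.4 + 130.2 + 611.4 = 876 mol.

876 mol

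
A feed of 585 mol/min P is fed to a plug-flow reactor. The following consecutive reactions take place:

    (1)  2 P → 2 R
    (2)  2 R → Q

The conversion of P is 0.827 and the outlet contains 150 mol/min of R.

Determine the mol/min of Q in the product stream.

167 mol/min

Conversion of P: P consumed = 2ξ₁ = 0.827 × 585 → ξ₁ = 241.9 mol/min.
R balance: n_R = 0 + 2ξ₁ − 2ξ₂ = 150 → ξ₂ = (2·241.9 − 150)/2 = 166.9 mol/min.
Outlet amounts (n = n₀ + Σ ν·ξ):
  P: 585 − 2(241.9) = 101.2
  R: 0 + 2(241.9) − 2(166.9) = 150
  Q: 0 + 1(166.9) = 166.9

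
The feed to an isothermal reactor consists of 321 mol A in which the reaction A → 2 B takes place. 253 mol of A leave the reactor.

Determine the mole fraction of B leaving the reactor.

For A: n = n₀ − 1ξ → 253 = 321 − 1ξ, giving ξ = 68 mol.
Outlet amounts (n = n₀ + ν ξ):
  A: 321 − 1(68) = 253
  B: 0 + 2(68) = 136
Total out = 389 mol; y_B = 136 / 389 = 0.3496.

0.35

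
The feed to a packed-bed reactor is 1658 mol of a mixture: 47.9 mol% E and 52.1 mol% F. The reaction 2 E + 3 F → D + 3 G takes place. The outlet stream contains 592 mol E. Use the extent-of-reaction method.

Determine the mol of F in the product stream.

For E: n = n₀ − 2ξ → 592 = 794.2 − 2ξ, giving ξ = 101.1 mol.
Outlet amounts (n = n₀ + ν ξ):
  E: 794.2 − 2(101.1) = 592
  F: 863.8 − 3(101.1) = 560.5
  D: 0 + 1(101.1) = 101.1
  G: 0 + 3(101.1) = 303.3

561 mol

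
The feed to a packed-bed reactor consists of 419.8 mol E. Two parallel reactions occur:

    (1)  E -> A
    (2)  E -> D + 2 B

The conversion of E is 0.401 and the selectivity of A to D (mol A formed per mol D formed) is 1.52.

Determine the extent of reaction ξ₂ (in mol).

Conversion of E: E consumed = 0.401 × 419.8 = 168.3 mol = 1ξ₁ + 1ξ₂.
Selectivity: 1ξ₁ / (1ξ₂) = 1.52 → ξ₁ = 1.52 ξ₂.
Substitute: (1·1.52 + 1) ξ₂ = 168.3 → ξ₂ = 66.8 mol, ξ₁ = 101.5 mol.
Outlet amounts (n = n₀ + Σ ν·ξ):
  E: 419.8 − 1(101.5) − 1(66.8) = 251.5
  A: 0 + 1(101.5) = 101.5
  D: 0 + 1(66.8) = 66.8
  B: 0 + 2(66.8) = 133.6

ξ₂ = 66.8 mol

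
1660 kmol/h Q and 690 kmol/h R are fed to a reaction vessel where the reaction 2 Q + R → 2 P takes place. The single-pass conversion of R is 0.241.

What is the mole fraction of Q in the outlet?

R reacted = 0.241 × 690 = 166.3 kmol/h; ν_R = −1, so ξ = 166.3/1 = 166.3 kmol/h.
Outlet amounts (n = n₀ + ν ξ):
  Q: 1660 − 2(166.3) = 1327
  R: 690 − 1(166.3) = 523.7
  P: 0 + 2(166.3) = 332.6
Total out = 2184 kmol/h; y_Q = 1327 / 2184 = 0.6079.

0.608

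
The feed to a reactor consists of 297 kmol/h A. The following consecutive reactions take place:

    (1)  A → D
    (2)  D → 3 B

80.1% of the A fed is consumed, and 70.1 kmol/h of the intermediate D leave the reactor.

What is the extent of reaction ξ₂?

Conversion of A: A consumed = 1ξ₁ = 0.801 × 297 → ξ₁ = 237.9 kmol/h.
D balance: n_D = 0 + 1ξ₁ − 1ξ₂ = 70.1 → ξ₂ = (1·237.9 − 70.1)/1 = 167.8 kmol/h.
Outlet amounts (n = n₀ + Σ ν·ξ):
  A: 297 − 1(237.9) = 59.1
  D: 0 + 1(237.9) − 1(167.8) = 70.1
  B: 0 + 3(167.8) = 503.4

ξ₂ = 168 kmol/h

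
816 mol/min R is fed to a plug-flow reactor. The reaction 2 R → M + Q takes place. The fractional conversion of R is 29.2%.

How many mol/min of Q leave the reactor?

119 mol/min

R reacted = 0.292 × 816 = 238.3 mol/min; ν_R = −2, so ξ = 238.3/2 = 119.1 mol/min.
Outlet amounts (n = n₀ + ν ξ):
  R: 816 − 2(119.1) = 577.7
  M: 0 + 1(119.1) = 119.1
  Q: 0 + 1(119.1) = 119.1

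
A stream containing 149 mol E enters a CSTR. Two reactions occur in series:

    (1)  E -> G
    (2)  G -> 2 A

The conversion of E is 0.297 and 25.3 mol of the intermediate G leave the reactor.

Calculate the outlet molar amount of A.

Conversion of E: E consumed = 1ξ₁ = 0.297 × 149 → ξ₁ = 44.25 mol.
G balance: n_G = 0 + 1ξ₁ − 1ξ₂ = 25.3 → ξ₂ = (1·44.25 − 25.3)/1 = 18.95 mol.
Outlet amounts (n = n₀ + Σ ν·ξ):
  E: 149 − 1(44.25) = 104.7
  G: 0 + 1(44.25) − 1(18.95) = 25.3
  A: 0 + 2(18.95) = 37.91

37.9 mol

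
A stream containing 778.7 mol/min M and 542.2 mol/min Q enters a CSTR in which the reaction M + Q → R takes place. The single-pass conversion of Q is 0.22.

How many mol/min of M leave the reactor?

Q reacted = 0.22 × 542.2 = 119.3 mol/min; ν_Q = −1, so ξ = 119.3/1 = 119.3 mol/min.
Outlet amounts (n = n₀ + ν ξ):
  M: 778.7 − 1(119.3) = 659.4
  Q: 542.2 − 1(119.3) = 422.9
  R: 0 + 1(119.3) = 119.3

659 mol/min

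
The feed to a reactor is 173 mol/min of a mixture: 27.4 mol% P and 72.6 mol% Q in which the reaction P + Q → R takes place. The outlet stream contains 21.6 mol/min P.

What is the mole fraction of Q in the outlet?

For P: n = n₀ − 1ξ → 21.6 = 47.4 − 1ξ, giving ξ = 25.8 mol/min.
Outlet amounts (n = n₀ + ν ξ):
  P: 47.4 − 1(25.8) = 21.6
  Q: 125.6 − 1(25.8) = 99.8
  R: 0 + 1(25.8) = 25.8
Total out = 147.2 mol/min; y_Q = 99.8 / 147.2 = 0.678.

0.678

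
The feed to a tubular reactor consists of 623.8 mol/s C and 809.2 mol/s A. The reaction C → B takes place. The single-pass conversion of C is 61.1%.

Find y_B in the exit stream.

C reacted = 0.611 × 623.8 = 381.1 mol/s; ν_C = −1, so ξ = 381.1/1 = 381.1 mol/s.
Outlet amounts (n = n₀ + ν ξ):
  C: 623.8 − 1(381.1) = 242.7
  B: 0 + 1(381.1) = 381.1
  A: 809.2 (inert)
Total out = 1433 mol/s; y_B = 381.1 / 1433 = 0.266.

0.266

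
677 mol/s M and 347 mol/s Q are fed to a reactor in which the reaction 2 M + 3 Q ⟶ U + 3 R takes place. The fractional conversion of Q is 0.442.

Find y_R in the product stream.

0.158

Q reacted = 0.442 × 347 = 153.4 mol/s; ν_Q = −3, so ξ = 153.4/3 = 51.12 mol/s.
Outlet amounts (n = n₀ + ν ξ):
  M: 677 − 2(51.12) = 574.8
  Q: 347 − 3(51.12) = 193.6
  U: 0 + 1(51.12) = 51.12
  R: 0 + 3(51.12) = 153.4
Total out = 972.9 mol/s; y_R = 153.4 / 972.9 = 0.1577.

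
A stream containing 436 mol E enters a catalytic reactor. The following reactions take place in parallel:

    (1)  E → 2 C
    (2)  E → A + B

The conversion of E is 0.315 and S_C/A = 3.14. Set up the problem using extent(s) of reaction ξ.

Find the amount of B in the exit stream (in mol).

53.4 mol

Conversion of E: E consumed = 0.315 × 436 = 137.3 mol = 1ξ₁ + 1ξ₂.
Selectivity: 2ξ₁ / (1ξ₂) = 3.14 → ξ₁ = 1.57 ξ₂.
Substitute: (1·1.57 + 1) ξ₂ = 137.3 → ξ₂ = 53.44 mol, ξ₁ = 83.9 mol.
Outlet amounts (n = n₀ + Σ ν·ξ):
  E: 436 − 1(83.9) − 1(53.44) = 298.7
  C: 0 + 2(83.9) = 167.8
  A: 0 + 1(53.44) = 53.44
  B: 0 + 1(53.44) = 53.44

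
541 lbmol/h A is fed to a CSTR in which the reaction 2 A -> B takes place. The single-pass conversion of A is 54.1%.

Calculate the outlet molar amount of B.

146 lbmol/h

A reacted = 0.541 × 541 = 292.7 lbmol/h; ν_A = −2, so ξ = 292.7/2 = 146.3 lbmol/h.
Outlet amounts (n = n₀ + ν ξ):
  A: 541 − 2(146.3) = 248.3
  B: 0 + 1(146.3) = 146.3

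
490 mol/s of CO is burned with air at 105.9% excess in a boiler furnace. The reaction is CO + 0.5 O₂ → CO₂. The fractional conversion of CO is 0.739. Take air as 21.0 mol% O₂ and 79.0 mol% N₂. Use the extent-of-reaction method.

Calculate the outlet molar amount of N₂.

Stoichiometric O₂ = 0.5 × 490 = 245 mol/s; O₂ fed = 245 × 2.059 = 504.5 mol/s.
N₂ fed = 504.5 × 79/21 = 1898 mol/s.
Fuel reacted = 0.739 × 490 → ξ = 362.1 mol/s.
Outlet (n = n₀ + ν ξ):
  CO: 490 − 1(362.1) = 127.9
  O₂: 504.5 − 0.5(362.1) = 323.4
  N₂: 1898 (inert)
  CO₂: 0 + 1(362.1) = 362.1

1900 mol/s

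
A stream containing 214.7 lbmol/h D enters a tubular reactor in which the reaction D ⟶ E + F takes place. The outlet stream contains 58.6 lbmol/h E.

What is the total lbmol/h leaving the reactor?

273 lbmol/h

For E: n = n₀ + 1ξ → 58.6 = 0 + 1ξ, giving ξ = 58.6 lbmol/h.
Outlet amounts (n = n₀ + ν ξ):
  D: 214.7 − 1(58.6) = 156.1
  E: 0 + 1(58.6) = 58.6
  F: 0 + 1(58.6) = 58.6
Total out = 156.1 + 58.6 + 58.6 = 273.3 lbmol/h.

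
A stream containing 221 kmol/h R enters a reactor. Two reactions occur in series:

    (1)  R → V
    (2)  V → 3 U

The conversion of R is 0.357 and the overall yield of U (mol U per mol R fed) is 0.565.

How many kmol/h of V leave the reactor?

Conversion of R: R consumed = 1ξ₁ = 0.357 × 221 → ξ₁ = 78.9 kmol/h.
Yield of U: 3ξ₂ / 221 = 0.565 → ξ₂ = 41.62 kmol/h.
Outlet amounts (n = n₀ + Σ ν·ξ):
  R: 221 − 1(78.9) = 142.1
  V: 0 + 1(78.9) − 1(41.62) = 37.28
  U: 0 + 3(41.62) = 124.9

37.3 kmol/h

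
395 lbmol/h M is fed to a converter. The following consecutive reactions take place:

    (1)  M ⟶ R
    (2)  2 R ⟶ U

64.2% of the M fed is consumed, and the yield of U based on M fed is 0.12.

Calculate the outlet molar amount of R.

Conversion of M: M consumed = 1ξ₁ = 0.642 × 395 → ξ₁ = 253.6 lbmol/h.
Yield of U: 1ξ₂ / 395 = 0.12 → ξ₂ = 47.4 lbmol/h.
Outlet amounts (n = n₀ + Σ ν·ξ):
  M: 395 − 1(253.6) = 141.4
  R: 0 + 1(253.6) − 2(47.4) = 158.8
  U: 0 + 1(47.4) = 47.4

159 lbmol/h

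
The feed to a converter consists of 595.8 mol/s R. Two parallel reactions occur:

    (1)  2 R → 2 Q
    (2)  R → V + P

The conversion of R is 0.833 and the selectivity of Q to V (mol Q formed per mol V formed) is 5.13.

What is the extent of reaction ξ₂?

ξ₂ = 81 mol/s

Conversion of R: R consumed = 0.833 × 595.8 = 496.3 mol/s = 2ξ₁ + 1ξ₂.
Selectivity: 2ξ₁ / (1ξ₂) = 5.13 → ξ₁ = 2.565 ξ₂.
Substitute: (2·2.565 + 1) ξ₂ = 496.3 → ξ₂ = 80.96 mol/s, ξ₁ = 207.7 mol/s.
Outlet amounts (n = n₀ + Σ ν·ξ):
  R: 595.8 − 2(207.7) − 1(80.96) = 99.5
  Q: 0 + 2(207.7) = 415.3
  V: 0 + 1(80.96) = 80.96
  P: 0 + 1(80.96) = 80.96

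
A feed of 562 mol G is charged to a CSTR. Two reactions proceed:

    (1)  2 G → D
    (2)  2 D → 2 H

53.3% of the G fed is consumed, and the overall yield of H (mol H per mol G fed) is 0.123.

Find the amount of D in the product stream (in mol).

Conversion of G: G consumed = 2ξ₁ = 0.533 × 562 → ξ₁ = 149.8 mol.
Yield of H: 2ξ₂ / 562 = 0.123 → ξ₂ = 34.56 mol.
Outlet amounts (n = n₀ + Σ ν·ξ):
  G: 562 − 2(149.8) = 262.5
  D: 0 + 1(149.8) − 2(34.56) = 80.65
  H: 0 + 2(34.56) = 69.13

80.6 mol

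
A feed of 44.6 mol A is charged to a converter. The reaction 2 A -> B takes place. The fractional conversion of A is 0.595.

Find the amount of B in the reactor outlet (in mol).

13.3 mol

A reacted = 0.595 × 44.6 = 26.54 mol; ν_A = −2, so ξ = 26.54/2 = 13.27 mol.
Outlet amounts (n = n₀ + ν ξ):
  A: 44.6 − 2(13.27) = 18.06
  B: 0 + 1(13.27) = 13.27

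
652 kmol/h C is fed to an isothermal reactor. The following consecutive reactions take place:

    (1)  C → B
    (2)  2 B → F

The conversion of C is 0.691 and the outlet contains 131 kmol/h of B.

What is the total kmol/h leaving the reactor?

Conversion of C: C consumed = 1ξ₁ = 0.691 × 652 → ξ₁ = 450.5 kmol/h.
B balance: n_B = 0 + 1ξ₁ − 2ξ₂ = 131 → ξ₂ = (1·450.5 − 131)/2 = 159.8 kmol/h.
Outlet amounts (n = n₀ + Σ ν·ξ):
  C: 652 − 1(450.5) = 201.5
  B: 0 + 1(450.5) − 2(159.8) = 131
  F: 0 + 1(159.8) = 159.8
Total out = 201.5 + 131 + 159.8 = 492.2 kmol/h.

492 kmol/h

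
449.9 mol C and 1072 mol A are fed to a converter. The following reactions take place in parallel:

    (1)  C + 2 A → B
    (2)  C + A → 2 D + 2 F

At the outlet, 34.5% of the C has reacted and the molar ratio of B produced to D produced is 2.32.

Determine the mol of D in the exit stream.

Conversion of C: C consumed = 0.345 × 449.9 = 155.2 mol = 1ξ₁ + 1ξ₂.
Selectivity: 1ξ₁ / (2ξ₂) = 2.32 → ξ₁ = 4.64 ξ₂.
Substitute: (1·4.64 + 1) ξ₂ = 155.2 → ξ₂ = 27.52 mol, ξ₁ = 127.7 mol.
Outlet amounts (n = n₀ + Σ ν·ξ):
  C: 449.9 − 1(127.7) − 1(27.52) = 294.7
  A: 1072 − 2(127.7) − 1(27.52) = 789.1
  B: 0 + 1(127.7) = 127.7
  D: 0 + 2(27.52) = 55.04
  F: 0 + 2(27.52) = 55.04

55 mol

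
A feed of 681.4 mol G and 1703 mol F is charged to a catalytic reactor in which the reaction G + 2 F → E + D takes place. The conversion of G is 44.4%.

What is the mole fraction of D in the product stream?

0.145

G reacted = 0.444 × 681.4 = 302.5 mol; ν_G = −1, so ξ = 302.5/1 = 302.5 mol.
Outlet amounts (n = n₀ + ν ξ):
  G: 681.4 − 1(302.5) = 378.9
  F: 1703 − 2(302.5) = 1098
  E: 0 + 1(302.5) = 302.5
  D: 0 + 1(302.5) = 302.5
Total out = 2082 mol; y_D = 302.5 / 2082 = 0.1453.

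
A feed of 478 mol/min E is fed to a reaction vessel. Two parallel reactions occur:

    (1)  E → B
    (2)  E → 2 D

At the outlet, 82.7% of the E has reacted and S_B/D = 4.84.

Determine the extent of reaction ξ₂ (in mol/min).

Conversion of E: E consumed = 0.827 × 478 = 395.3 mol/min = 1ξ₁ + 1ξ₂.
Selectivity: 1ξ₁ / (2ξ₂) = 4.84 → ξ₁ = 9.68 ξ₂.
Substitute: (1·9.68 + 1) ξ₂ = 395.3 → ξ₂ = 37.01 mol/min, ξ₁ = 358.3 mol/min.
Outlet amounts (n = n₀ + Σ ν·ξ):
  E: 478 − 1(358.3) − 1(37.01) = 82.69
  B: 0 + 1(358.3) = 358.3
  D: 0 + 2(37.01) = 74.03

ξ₂ = 37 mol/min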